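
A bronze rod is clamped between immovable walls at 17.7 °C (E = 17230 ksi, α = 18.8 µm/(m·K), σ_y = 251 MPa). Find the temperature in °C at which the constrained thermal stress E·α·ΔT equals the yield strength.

E = 17230 ksi = 118.8 GPa.
E·α·ΔT = 251.0 MPa ⇒ ΔT = 251.0 / (118.8×10³ × 18.8×10⁻⁶) = 112.4 K.
T = 17.7 + 112.4 = 130.1 °C.

130 °C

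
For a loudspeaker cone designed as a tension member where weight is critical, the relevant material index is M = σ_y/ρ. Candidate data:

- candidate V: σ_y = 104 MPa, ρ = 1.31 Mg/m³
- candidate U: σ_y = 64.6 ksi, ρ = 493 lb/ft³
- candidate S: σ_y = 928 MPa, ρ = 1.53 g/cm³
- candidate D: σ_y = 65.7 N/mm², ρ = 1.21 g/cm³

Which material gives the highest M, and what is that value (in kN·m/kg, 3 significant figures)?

Putting every candidate on a common basis:
  candidate V: σ_y = 104.0 MPa, ρ = 1310 kg/m³
  candidate U: σ_y = 445.4 MPa, ρ = 7897 kg/m³
  candidate S: σ_y = 928.0 MPa, ρ = 1530 kg/m³
  candidate D: σ_y = 65.70 MPa, ρ = 1210 kg/m³
  candidate S: M = 607 kN·m/kg
  candidate V: M = 79.4 kN·m/kg
  candidate U: M = 56.4 kN·m/kg
  candidate D: M = 54.3 kN·m/kg
The maximum is for candidate S.

candidate S, M = 607 kN·m/kg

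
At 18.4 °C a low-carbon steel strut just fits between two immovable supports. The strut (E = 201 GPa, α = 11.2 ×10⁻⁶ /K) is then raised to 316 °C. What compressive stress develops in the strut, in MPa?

670 MPa

ΔT = 297.6 K. Constrained thermal stress σ = E·α·ΔT = 201.0×10³ MPa × 11.2×10⁻⁶ × 297.6 = 670 MPa (compressive).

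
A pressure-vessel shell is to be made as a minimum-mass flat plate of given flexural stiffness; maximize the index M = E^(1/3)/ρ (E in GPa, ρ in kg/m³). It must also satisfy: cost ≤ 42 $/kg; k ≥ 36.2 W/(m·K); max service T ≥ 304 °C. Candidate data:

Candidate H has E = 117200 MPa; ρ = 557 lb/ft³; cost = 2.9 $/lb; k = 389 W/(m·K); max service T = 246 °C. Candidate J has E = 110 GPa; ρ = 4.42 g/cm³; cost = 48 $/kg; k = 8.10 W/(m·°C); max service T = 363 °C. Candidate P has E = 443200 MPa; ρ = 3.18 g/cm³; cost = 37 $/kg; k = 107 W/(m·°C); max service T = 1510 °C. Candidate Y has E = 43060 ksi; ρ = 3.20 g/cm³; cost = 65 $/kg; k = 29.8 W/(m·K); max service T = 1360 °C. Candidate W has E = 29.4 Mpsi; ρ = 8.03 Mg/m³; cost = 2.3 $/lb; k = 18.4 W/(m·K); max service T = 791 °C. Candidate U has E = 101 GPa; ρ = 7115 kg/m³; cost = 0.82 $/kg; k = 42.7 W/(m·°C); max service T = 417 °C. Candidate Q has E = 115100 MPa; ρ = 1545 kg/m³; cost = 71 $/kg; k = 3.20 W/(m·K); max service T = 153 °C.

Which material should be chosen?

candidate P

Screen on constraints: cost ≤ 42 $/kg; k ≥ 36.2 W/(m·K); max service T ≥ 304 °C. Survivors: candidate P, candidate U.
Convert each candidate to consistent units, then evaluate M:
  candidate P: E = 443.2 GPa, ρ = 3180 kg/m³
  candidate U: E = 101.0 GPa, ρ = 7115 kg/m³
  candidate P: M = 2.40×10⁻³
  candidate U: M = 0.655×10⁻³
The maximum is for candidate P.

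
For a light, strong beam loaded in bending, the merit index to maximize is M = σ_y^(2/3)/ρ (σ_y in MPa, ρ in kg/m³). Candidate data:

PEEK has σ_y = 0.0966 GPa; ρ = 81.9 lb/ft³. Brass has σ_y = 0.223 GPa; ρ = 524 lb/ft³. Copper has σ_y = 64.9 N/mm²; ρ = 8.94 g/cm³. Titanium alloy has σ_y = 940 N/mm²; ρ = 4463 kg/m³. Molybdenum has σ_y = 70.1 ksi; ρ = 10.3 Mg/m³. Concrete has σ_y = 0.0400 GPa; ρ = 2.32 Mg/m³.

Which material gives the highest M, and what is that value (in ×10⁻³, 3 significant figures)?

After converting to SI:
  PEEK: σ_y = 96.60 MPa, ρ = 1312 kg/m³
  brass: σ_y = 223.0 MPa, ρ = 8394 kg/m³
  copper: σ_y = 64.90 MPa, ρ = 8940 kg/m³
  titanium alloy: σ_y = 940.0 MPa, ρ = 4463 kg/m³
  molybdenum: σ_y = 483.3 MPa, ρ = 10300 kg/m³
  concrete: σ_y = 40.00 MPa, ρ = 2320 kg/m³
  titanium alloy: M = 21.5×10⁻³
  PEEK: M = 16.0×10⁻³
  molybdenum: M = 5.98×10⁻³
  concrete: M = 5.04×10⁻³
  brass: M = 4.38×10⁻³
  copper: M = 1.81×10⁻³
The maximum is for titanium alloy.

titanium alloy, M = 21.5×10⁻³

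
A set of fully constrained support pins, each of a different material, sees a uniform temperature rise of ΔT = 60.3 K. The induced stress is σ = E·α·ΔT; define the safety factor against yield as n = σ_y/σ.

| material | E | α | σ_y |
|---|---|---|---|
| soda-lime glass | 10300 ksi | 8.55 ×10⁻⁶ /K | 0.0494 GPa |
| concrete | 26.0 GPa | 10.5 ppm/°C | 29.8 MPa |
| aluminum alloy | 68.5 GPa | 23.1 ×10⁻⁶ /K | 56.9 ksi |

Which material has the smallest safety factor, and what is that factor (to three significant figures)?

soda-lime glass, n = 1.35

Converting E to GPa, α to ×10⁻⁶/K, σ_y to MPa, then σ and n for each:
  soda-lime glass: E = 71.02, α = 8.55, σ_y = 49.40 → σ = 36.6 MPa, n = 1.35
  concrete: E = 26.00, α = 10.5, σ_y = 29.80 → σ = 16.5 MPa, n = 1.81
  aluminum alloy: E = 68.50, α = 23.1, σ_y = 392.3 → σ = 95.4 MPa, n = 4.11
The minimum is soda-lime glass at n = 1.35.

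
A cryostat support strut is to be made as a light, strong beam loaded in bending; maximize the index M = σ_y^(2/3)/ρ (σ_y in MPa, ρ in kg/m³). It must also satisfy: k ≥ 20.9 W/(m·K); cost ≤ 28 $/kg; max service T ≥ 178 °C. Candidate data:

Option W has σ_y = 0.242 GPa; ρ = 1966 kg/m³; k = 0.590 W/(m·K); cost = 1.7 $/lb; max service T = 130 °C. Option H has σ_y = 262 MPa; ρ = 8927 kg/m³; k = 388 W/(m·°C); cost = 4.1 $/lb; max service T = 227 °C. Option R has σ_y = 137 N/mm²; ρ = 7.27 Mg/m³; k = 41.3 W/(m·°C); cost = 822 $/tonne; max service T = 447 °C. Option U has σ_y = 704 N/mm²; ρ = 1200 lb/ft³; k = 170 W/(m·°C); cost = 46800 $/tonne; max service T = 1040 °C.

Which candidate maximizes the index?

Screen on constraints: k ≥ 20.9 W/(m·K); cost ≤ 28 $/kg; max service T ≥ 178 °C. Survivors: option H, option R.
In SI units:
  option H: σ_y = 262.0 MPa, ρ = 8927 kg/m³
  option R: σ_y = 137.0 MPa, ρ = 7270 kg/m³
  option H: M = 4.59×10⁻³
  option R: M = 3.66×10⁻³
The maximum is for option H.

option H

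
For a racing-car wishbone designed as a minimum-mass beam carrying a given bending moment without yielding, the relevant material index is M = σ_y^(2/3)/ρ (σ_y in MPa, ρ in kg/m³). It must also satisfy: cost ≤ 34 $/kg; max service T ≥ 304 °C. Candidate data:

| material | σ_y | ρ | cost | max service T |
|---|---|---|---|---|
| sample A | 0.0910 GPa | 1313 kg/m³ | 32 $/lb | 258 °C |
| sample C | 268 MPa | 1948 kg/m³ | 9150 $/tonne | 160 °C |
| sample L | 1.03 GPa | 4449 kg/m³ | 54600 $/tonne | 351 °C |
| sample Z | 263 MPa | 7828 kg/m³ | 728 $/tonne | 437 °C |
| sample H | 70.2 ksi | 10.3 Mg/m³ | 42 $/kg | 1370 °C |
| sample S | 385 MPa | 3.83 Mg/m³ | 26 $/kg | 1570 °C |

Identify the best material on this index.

Screen on constraints: cost ≤ 34 $/kg; max service T ≥ 304 °C. Survivors: sample Z, sample S.
After converting to SI:
  sample Z: σ_y = 263.0 MPa, ρ = 7828 kg/m³
  sample S: σ_y = 385.0 MPa, ρ = 3830 kg/m³
  sample S: M = 13.8×10⁻³
  sample Z: M = 5.24×10⁻³
The maximum is for sample S.

sample S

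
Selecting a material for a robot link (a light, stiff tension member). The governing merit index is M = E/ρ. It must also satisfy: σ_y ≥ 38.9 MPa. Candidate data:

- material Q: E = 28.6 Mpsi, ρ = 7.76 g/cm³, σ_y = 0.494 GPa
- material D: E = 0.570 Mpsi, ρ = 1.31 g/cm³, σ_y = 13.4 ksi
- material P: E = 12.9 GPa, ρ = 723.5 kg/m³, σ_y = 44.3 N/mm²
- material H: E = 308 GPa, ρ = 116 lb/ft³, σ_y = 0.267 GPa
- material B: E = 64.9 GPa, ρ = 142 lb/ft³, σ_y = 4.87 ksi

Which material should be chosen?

material H

Screen on constraints: σ_y ≥ 38.9 MPa. Survivors: material Q, material D, material P, material H.
After converting to SI:
  material Q: E = 197.2 GPa, ρ = 7760 kg/m³
  material D: E = 3.930 GPa, ρ = 1310 kg/m³
  material P: E = 12.90 GPa, ρ = 723.5 kg/m³
  material H: E = 308.0 GPa, ρ = 1858 kg/m³
  material H: M = 166 MN·m/kg
  material Q: M = 25.4 MN·m/kg
  material P: M = 17.8 MN·m/kg
  material D: M = 3.00 MN·m/kg
Material H ranks first.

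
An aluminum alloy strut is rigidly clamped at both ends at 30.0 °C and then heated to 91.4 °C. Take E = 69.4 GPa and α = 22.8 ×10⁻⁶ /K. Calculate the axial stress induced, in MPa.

97.2 MPa

ΔT = 61.40 K. Constrained thermal stress σ = E·α·ΔT = 69.40×10³ MPa × 22.8×10⁻⁶ × 61.40 = 97.2 MPa (compressive).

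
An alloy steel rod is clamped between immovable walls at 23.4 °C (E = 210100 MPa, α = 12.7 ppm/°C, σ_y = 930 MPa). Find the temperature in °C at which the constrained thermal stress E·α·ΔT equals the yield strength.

E = 210100 MPa = 210.1 GPa.
E·α·ΔT = 930.0 MPa ⇒ ΔT = 930.0 / (210.1×10³ × 12.7×10⁻⁶) = 348.5 K.
T = 23.4 + 348.5 = 371.9 °C.

372 °C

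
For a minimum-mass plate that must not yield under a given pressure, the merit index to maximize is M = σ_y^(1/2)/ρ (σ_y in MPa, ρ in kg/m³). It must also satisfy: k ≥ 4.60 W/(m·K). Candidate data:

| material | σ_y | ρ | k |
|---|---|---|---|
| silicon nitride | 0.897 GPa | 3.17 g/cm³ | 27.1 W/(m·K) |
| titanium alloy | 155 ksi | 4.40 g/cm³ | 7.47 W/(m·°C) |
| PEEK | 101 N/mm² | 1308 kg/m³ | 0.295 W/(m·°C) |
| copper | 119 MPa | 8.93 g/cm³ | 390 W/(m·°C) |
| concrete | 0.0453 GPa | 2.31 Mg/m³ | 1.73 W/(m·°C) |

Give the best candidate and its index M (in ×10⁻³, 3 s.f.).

silicon nitride, M = 9.45×10⁻³

Screen on constraints: k ≥ 4.60 W/(m·K). Survivors: silicon nitride, titanium alloy, copper.
In SI units:
  silicon nitride: σ_y = 897.0 MPa, ρ = 3170 kg/m³
  titanium alloy: σ_y = 1069 MPa, ρ = 4400 kg/m³
  copper: σ_y = 119.0 MPa, ρ = 8930 kg/m³
  silicon nitride: M = 9.45×10⁻³
  titanium alloy: M = 7.43×10⁻³
  copper: M = 1.22×10⁻³
Silicon nitride ranks first.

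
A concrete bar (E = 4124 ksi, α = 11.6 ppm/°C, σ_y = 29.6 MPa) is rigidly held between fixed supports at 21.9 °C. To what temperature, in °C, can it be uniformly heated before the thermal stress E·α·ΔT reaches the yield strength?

E = 4124 ksi = 28.43 GPa.
E·α·ΔT = 29.60 MPa ⇒ ΔT = 29.60 / (28.43×10³ × 11.6×10⁻⁶) = 89.74 K.
T = 21.9 + 89.74 = 111.6 °C.

112 °C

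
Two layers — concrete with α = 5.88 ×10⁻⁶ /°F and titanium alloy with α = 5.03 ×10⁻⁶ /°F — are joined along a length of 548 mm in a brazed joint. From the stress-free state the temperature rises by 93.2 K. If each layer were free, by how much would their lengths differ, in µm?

concrete: α = 5.88×10⁻⁶/°F × 9/5 = 10.6×10⁻⁶/K.
titanium alloy: α = 5.03×10⁻⁶/°F × 9/5 = 9.05×10⁻⁶/K.
Δα = |10.6 − 9.05|×10⁻⁶/K = 1.53×10⁻⁶/K.
ΔL_mismatch = Δα·L·ΔT = 1.53×10⁻⁶ × 548.0 mm × 93.2 K = 78.1 µm.

78.1 µm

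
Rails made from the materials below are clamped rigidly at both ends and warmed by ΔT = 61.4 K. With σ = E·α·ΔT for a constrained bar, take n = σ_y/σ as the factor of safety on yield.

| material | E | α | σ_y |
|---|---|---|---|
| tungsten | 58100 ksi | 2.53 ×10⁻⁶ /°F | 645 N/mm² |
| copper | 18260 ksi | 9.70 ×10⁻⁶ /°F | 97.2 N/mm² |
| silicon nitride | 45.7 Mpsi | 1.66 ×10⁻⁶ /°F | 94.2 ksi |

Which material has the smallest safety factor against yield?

In consistent units (E in GPa, α in ×10⁻⁶/K, σ_y in MPa):
  tungsten: E = 400.6, α = 4.55, σ_y = 645.0 → σ = 112 MPa, n = 5.76
  copper: E = 125.9, α = 17.5, σ_y = 97.20 → σ = 135 MPa, n = 0.720
  silicon nitride: E = 315.1, α = 2.99, σ_y = 649.5 → σ = 57.8 MPa, n = 11.2
The minimum is copper at n = 0.720.

copper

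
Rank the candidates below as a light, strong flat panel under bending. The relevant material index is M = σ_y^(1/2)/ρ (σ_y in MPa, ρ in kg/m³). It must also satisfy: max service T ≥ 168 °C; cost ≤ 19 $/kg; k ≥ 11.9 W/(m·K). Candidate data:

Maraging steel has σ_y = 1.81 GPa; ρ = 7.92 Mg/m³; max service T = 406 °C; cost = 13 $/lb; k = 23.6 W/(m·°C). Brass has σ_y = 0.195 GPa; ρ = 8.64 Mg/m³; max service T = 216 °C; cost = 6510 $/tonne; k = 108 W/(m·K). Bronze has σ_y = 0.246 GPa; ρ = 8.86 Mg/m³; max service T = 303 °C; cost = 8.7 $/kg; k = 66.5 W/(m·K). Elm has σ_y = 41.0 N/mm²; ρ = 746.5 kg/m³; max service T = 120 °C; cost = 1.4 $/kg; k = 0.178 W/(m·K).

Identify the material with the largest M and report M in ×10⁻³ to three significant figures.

Screen on constraints: max service T ≥ 168 °C; cost ≤ 19 $/kg; k ≥ 11.9 W/(m·K). Survivors: brass, bronze.
Putting every candidate on a common basis:
  brass: σ_y = 195.0 MPa, ρ = 8640 kg/m³
  bronze: σ_y = 246.0 MPa, ρ = 8860 kg/m³
  bronze: M = 1.77×10⁻³
  brass: M = 1.62×10⁻³
Bronze ranks first.

bronze, M = 1.77×10⁻³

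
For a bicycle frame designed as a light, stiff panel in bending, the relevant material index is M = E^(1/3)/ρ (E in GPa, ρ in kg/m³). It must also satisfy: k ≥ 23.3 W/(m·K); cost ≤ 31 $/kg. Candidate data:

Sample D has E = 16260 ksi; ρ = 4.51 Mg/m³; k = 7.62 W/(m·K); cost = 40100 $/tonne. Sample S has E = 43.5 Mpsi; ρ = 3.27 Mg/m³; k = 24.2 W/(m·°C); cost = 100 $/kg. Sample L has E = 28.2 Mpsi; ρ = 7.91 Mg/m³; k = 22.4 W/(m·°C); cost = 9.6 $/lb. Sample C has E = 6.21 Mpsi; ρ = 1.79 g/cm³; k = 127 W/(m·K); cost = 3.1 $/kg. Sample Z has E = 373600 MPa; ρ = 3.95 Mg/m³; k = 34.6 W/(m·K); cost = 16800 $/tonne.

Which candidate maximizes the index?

sample C

Screen on constraints: k ≥ 23.3 W/(m·K); cost ≤ 31 $/kg. Survivors: sample C, sample Z.
Normalizing units and computing the index:
  sample C: E = 42.82 GPa, ρ = 1790 kg/m³
  sample Z: E = 373.6 GPa, ρ = 3950 kg/m³
  sample C: M = 1.95×10⁻³
  sample Z: M = 1.82×10⁻³
The maximum is for sample C.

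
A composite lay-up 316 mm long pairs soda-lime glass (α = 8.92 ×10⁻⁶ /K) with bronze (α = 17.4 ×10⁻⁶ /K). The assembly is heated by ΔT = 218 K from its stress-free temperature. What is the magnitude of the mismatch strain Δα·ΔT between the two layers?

1.85×10⁻³

Δα = |8.92 − 17.4|×10⁻⁶/K = 8.48×10⁻⁶/K.
Mismatch strain = Δα·ΔT = 8.48×10⁻⁶ × 218.0 = 1.85×10⁻³.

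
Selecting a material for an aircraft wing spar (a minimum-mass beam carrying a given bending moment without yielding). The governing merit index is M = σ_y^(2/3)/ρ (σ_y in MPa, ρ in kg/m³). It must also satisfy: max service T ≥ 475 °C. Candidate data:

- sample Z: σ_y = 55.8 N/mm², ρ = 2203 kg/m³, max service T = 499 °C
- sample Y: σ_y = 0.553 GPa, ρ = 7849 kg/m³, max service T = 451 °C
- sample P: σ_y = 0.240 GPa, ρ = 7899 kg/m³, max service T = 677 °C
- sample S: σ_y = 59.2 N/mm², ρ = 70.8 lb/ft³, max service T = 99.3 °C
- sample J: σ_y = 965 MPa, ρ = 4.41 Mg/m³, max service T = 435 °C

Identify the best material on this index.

sample Z

Screen on constraints: max service T ≥ 475 °C. Survivors: sample Z, sample P.
Convert each candidate to consistent units, then evaluate M:
  sample Z: σ_y = 55.80 MPa, ρ = 2203 kg/m³
  sample P: σ_y = 240.0 MPa, ρ = 7899 kg/m³
  sample Z: M = 6.63×10⁻³
  sample P: M = 4.89×10⁻³
Sample Z has the largest M.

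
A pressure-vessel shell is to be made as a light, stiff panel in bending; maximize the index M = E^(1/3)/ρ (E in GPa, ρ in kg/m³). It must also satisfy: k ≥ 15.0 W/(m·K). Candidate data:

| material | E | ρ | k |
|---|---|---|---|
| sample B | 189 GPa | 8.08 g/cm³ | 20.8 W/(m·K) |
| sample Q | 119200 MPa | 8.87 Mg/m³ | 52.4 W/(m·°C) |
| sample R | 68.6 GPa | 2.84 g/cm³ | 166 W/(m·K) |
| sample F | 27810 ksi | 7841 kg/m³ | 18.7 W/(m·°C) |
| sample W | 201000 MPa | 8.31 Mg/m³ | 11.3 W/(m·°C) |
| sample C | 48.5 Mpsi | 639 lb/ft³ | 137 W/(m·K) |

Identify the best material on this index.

sample R

Screen on constraints: k ≥ 15.0 W/(m·K). Survivors: sample B, sample Q, sample R, sample F, sample C.
Putting every candidate on a common basis:
  sample B: E = 189.0 GPa, ρ = 8080 kg/m³
  sample Q: E = 119.2 GPa, ρ = 8870 kg/m³
  sample R: E = 68.60 GPa, ρ = 2840 kg/m³
  sample F: E = 191.7 GPa, ρ = 7841 kg/m³
  sample C: E = 334.4 GPa, ρ = 10240 kg/m³
  sample R: M = 1.44×10⁻³
  sample F: M = 0.735×10⁻³
  sample B: M = 0.710×10⁻³
  sample C: M = 0.678×10⁻³
  sample Q: M = 0.555×10⁻³
Sample R has the largest M.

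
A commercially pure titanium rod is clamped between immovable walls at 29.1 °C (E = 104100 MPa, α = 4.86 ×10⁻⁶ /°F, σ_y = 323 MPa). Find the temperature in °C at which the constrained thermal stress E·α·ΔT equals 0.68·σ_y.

270 °C

E = 104100 MPa = 104.1 GPa.
α = 4.86×10⁻⁶/°F × 9/5 = 8.75×10⁻⁶/K.
E·α·ΔT = 219.6 MPa ⇒ ΔT = 219.6 / (104.1×10³ × 8.75×10⁻⁶) = 241.2 K.
T = 29.1 + 241.2 = 270.3 °C.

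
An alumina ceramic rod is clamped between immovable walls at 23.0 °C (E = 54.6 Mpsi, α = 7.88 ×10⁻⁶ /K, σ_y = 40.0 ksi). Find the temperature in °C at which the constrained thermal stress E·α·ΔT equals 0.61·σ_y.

79.7 °C

E = 54.6 Mpsi = 376.5 GPa.
σ_y = 40.0 ksi = 275.8 MPa.
E·α·ΔT = 168.2 MPa ⇒ ΔT = 168.2 / (376.5×10³ × 7.88×10⁻⁶) = 56.71 K.
T = 23.0 + 56.71 = 79.71 °C.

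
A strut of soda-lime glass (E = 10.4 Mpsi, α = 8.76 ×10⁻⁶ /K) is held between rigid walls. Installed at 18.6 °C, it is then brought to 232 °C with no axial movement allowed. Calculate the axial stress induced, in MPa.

134 MPa

E = 10.4 Mpsi = 71.71 GPa.
ΔT = 213.4 K. Constrained thermal stress σ = E·α·ΔT = 71.71×10³ MPa × 8.76×10⁻⁶ × 213.4 = 134 MPa (compressive).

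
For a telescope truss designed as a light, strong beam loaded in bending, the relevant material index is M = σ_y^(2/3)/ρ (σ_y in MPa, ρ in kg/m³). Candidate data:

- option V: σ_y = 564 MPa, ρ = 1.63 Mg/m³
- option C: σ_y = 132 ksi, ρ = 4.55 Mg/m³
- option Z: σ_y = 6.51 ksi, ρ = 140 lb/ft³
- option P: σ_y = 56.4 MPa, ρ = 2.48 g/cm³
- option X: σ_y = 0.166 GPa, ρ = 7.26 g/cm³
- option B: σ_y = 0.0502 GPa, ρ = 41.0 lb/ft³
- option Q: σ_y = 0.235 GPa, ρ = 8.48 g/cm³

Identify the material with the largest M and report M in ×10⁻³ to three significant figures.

option V, M = 41.9×10⁻³

Putting every candidate on a common basis:
  option V: σ_y = 564.0 MPa, ρ = 1630 kg/m³
  option C: σ_y = 910.1 MPa, ρ = 4550 kg/m³
  option Z: σ_y = 44.88 MPa, ρ = 2243 kg/m³
  option P: σ_y = 56.40 MPa, ρ = 2480 kg/m³
  option X: σ_y = 166.0 MPa, ρ = 7260 kg/m³
  option B: σ_y = 50.20 MPa, ρ = 656.8 kg/m³
  option Q: σ_y = 235.0 MPa, ρ = 8480 kg/m³
  option V: M = 41.9×10⁻³
  option B: M = 20.7×10⁻³
  option C: M = 20.6×10⁻³
  option P: M = 5.93×10⁻³
  option Z: M = 5.63×10⁻³
  option Q: M = 4.49×10⁻³
  option X: M = 4.16×10⁻³
Option V has the largest M.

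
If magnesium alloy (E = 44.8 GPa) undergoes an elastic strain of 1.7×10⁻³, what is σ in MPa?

σ = E·ε = 44800 MPa × 1.7×10⁻³ = 76.2 MPa.

76.2 MPa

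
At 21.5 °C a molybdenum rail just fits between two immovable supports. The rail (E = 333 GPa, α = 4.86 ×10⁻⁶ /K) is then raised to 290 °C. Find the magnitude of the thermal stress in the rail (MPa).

ΔT = 268.5 K. Constrained thermal stress σ = E·α·ΔT = 333.0×10³ MPa × 4.86×10⁻⁶ × 268.5 = 435 MPa (compressive).

435 MPa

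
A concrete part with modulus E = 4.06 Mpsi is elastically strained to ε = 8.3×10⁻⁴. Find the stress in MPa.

23.2 MPa

E = 4.06 Mpsi = 27.99 GPa.
σ = E·ε = 27990 MPa × 8.3×10⁻⁴ = 23.2 MPa.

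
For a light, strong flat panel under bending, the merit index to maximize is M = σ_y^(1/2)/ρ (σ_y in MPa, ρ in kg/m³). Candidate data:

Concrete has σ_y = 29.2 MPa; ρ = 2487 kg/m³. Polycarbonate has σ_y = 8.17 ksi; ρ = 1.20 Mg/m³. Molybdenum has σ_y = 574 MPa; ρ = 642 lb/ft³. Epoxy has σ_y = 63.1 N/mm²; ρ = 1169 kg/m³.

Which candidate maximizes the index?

Putting every candidate on a common basis:
  concrete: σ_y = 29.20 MPa, ρ = 2487 kg/m³
  polycarbonate: σ_y = 56.33 MPa, ρ = 1200 kg/m³
  molybdenum: σ_y = 574.0 MPa, ρ = 10280 kg/m³
  epoxy: σ_y = 63.10 MPa, ρ = 1169 kg/m³
  epoxy: M = 6.80×10⁻³
  polycarbonate: M = 6.25×10⁻³
  molybdenum: M = 2.33×10⁻³
  concrete: M = 2.17×10⁻³
Epoxy ranks first.

epoxy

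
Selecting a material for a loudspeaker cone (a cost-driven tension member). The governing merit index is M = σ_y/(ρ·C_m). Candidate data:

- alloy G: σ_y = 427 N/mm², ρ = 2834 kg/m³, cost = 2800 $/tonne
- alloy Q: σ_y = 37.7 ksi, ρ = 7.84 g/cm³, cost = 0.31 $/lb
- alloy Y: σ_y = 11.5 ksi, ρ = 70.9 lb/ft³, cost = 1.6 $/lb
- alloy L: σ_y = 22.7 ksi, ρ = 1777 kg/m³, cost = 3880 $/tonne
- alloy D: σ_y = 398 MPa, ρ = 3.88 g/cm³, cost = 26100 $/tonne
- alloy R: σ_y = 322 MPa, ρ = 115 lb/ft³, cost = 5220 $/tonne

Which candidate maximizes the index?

alloy G

Putting every candidate on a common basis:
  alloy G: σ_y = 427.0 MPa, ρ = 2834 kg/m³, cost = 2.800 $/kg
  alloy Q: σ_y = 259.9 MPa, ρ = 7840 kg/m³, cost = 0.6834 $/kg
  alloy Y: σ_y = 79.29 MPa, ρ = 1136 kg/m³, cost = 3.527 $/kg
  alloy L: σ_y = 156.5 MPa, ρ = 1777 kg/m³, cost = 3.880 $/kg
  alloy D: σ_y = 398.0 MPa, ρ = 3880 kg/m³, cost = 26.10 $/kg
  alloy R: σ_y = 322.0 MPa, ρ = 1842 kg/m³, cost = 5.220 $/kg
  alloy G: M = 53.8 kN·m per $
  alloy Q: M = 48.5 kN·m per $
  alloy R: M = 33.5 kN·m per $
  alloy L: M = 22.7 kN·m per $
  alloy Y: M = 19.8 kN·m per $
  alloy D: M = 3.93 kN·m per $
Alloy G ranks first.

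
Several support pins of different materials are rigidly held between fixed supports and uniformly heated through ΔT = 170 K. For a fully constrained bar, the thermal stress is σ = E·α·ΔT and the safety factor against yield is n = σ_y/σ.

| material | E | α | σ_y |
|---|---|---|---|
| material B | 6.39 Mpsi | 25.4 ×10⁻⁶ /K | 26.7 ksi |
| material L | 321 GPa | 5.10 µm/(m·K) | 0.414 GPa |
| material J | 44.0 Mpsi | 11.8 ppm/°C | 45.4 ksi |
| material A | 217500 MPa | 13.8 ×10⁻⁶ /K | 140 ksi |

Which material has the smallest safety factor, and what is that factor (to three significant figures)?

material J, n = 0.514

In consistent units (E in GPa, α in ×10⁻⁶/K, σ_y in MPa):
  material B: E = 44.06, α = 25.4, σ_y = 184.1 → σ = 190 MPa, n = 0.968
  material L: E = 321.0, α = 5.10, σ_y = 414.0 → σ = 278 MPa, n = 1.49
  material J: E = 303.4, α = 11.8, σ_y = 313.0 → σ = 609 MPa, n = 0.514
  material A: E = 217.5, α = 13.8, σ_y = 965.3 → σ = 510 MPa, n = 1.89
The minimum is material J at n = 0.514.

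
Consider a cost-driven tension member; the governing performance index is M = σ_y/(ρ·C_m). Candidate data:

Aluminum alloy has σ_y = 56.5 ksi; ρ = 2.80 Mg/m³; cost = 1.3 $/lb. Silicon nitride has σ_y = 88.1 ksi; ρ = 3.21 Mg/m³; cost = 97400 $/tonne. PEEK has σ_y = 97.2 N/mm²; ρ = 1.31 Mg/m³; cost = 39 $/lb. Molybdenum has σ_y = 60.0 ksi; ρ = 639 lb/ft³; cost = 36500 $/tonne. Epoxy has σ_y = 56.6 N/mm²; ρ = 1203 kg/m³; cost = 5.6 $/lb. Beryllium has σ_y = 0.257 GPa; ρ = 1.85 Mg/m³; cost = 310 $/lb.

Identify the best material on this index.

aluminum alloy

Putting every candidate on a common basis:
  aluminum alloy: σ_y = 389.6 MPa, ρ = 2800 kg/m³, cost = 2.866 $/kg
  silicon nitride: σ_y = 607.4 MPa, ρ = 3210 kg/m³, cost = 97.40 $/kg
  PEEK: σ_y = 97.20 MPa, ρ = 1310 kg/m³, cost = 85.98 $/kg
  molybdenum: σ_y = 413.7 MPa, ρ = 10240 kg/m³, cost = 36.50 $/kg
  epoxy: σ_y = 56.60 MPa, ρ = 1203 kg/m³, cost = 12.35 $/kg
  beryllium: σ_y = 257.0 MPa, ρ = 1850 kg/m³, cost = 683.4 $/kg
  aluminum alloy: M = 48.5 kN·m per $
  epoxy: M = 3.81 kN·m per $
  silicon nitride: M = 1.94 kN·m per $
  molybdenum: M = 1.11 kN·m per $
  PEEK: M = 0.863 kN·m per $
  beryllium: M = 0.203 kN·m per $
Aluminum alloy has the largest M.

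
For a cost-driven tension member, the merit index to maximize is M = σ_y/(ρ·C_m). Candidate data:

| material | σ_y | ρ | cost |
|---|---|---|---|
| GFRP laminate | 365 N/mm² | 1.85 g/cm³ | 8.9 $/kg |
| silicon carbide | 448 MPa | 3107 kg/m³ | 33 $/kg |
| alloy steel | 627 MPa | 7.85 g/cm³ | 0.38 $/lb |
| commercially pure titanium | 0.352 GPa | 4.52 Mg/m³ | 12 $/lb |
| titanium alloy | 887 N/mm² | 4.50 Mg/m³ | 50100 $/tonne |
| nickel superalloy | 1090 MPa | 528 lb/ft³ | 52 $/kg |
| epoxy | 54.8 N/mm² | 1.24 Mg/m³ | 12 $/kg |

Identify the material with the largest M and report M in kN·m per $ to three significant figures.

alloy steel, M = 95.3 kN·m per $

Putting every candidate on a common basis:
  GFRP laminate: σ_y = 365.0 MPa, ρ = 1850 kg/m³, cost = 8.900 $/kg
  silicon carbide: σ_y = 448.0 MPa, ρ = 3107 kg/m³, cost = 33.00 $/kg
  alloy steel: σ_y = 627.0 MPa, ρ = 7850 kg/m³, cost = 0.8377 $/kg
  commercially pure titanium: σ_y = 352.0 MPa, ρ = 4520 kg/m³, cost = 26.46 $/kg
  titanium alloy: σ_y = 887.0 MPa, ρ = 4500 kg/m³, cost = 50.10 $/kg
  nickel superalloy: σ_y = 1090 MPa, ρ = 8458 kg/m³, cost = 52.00 $/kg
  epoxy: σ_y = 54.80 MPa, ρ = 1240 kg/m³, cost = 12.00 $/kg
  alloy steel: M = 95.3 kN·m per $
  GFRP laminate: M = 22.2 kN·m per $
  silicon carbide: M = 4.37 kN·m per $
  titanium alloy: M = 3.93 kN·m per $
  epoxy: M = 3.68 kN·m per $
  commercially pure titanium: M = 2.94 kN·m per $
  nickel superalloy: M = 2.48 kN·m per $
Highest index: alloy steel.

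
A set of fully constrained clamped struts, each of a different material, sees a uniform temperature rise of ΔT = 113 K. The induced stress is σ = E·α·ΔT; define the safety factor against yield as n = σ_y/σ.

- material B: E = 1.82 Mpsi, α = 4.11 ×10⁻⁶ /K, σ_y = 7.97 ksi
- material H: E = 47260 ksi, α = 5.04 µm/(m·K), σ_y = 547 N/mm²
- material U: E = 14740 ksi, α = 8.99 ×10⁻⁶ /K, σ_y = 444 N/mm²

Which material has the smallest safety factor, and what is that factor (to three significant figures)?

material H, n = 2.95

Per material, after unit conversion:
  material B: E = 12.55, α = 4.11, σ_y = 54.95 → σ = 5.83 MPa, n = 9.43
  material H: E = 325.8, α = 5.04, σ_y = 547.0 → σ = 186 MPa, n = 2.95
  material U: E = 101.6, α = 8.99, σ_y = 444.0 → σ = 103 MPa, n = 4.30
The minimum is material H at n = 2.95.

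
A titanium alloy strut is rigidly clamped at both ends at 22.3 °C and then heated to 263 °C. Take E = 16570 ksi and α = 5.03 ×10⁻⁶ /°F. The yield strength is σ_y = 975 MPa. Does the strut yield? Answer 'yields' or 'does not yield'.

E = 16570 ksi = 114.2 GPa.
α = 5.03×10⁻⁶/°F × 9/5 = 9.05×10⁻⁶/K.
ΔT = 240.7 K. Constrained thermal stress σ = E·α·ΔT = 114.2×10³ MPa × 9.05×10⁻⁶ × 240.7 = 249 MPa (compressive).
Compare to σ_y = 975 MPa: σ < σ_y, so it does not yield.

does not yield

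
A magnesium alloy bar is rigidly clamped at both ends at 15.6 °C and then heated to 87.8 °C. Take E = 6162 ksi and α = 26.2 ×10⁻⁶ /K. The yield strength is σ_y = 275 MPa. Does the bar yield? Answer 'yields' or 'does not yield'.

does not yield

E = 6162 ksi = 42.49 GPa.
ΔT = 72.20 K. Constrained thermal stress σ = E·α·ΔT = 42.49×10³ MPa × 26.2×10⁻⁶ × 72.20 = 80.4 MPa (compressive).
Compare to σ_y = 275 MPa: σ < σ_y, so it does not yield.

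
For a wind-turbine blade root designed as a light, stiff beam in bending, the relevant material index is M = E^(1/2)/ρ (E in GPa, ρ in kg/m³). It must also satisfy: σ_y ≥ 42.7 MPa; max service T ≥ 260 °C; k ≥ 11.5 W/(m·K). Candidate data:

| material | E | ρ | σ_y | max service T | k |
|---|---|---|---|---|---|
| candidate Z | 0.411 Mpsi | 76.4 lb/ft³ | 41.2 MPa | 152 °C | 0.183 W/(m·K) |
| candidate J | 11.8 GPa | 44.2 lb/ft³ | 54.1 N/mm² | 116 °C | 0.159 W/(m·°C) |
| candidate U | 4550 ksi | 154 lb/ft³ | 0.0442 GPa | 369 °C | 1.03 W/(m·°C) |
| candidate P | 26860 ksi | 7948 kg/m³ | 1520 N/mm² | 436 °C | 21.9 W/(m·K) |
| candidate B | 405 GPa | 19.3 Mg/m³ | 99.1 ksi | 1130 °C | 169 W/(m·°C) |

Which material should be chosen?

candidate P

Screen on constraints: σ_y ≥ 42.7 MPa; max service T ≥ 260 °C; k ≥ 11.5 W/(m·K). Survivors: candidate P, candidate B.
After converting to SI:
  candidate P: E = 185.2 GPa, ρ = 7948 kg/m³
  candidate B: E = 405.0 GPa, ρ = 19300 kg/m³
  candidate P: M = 1.71×10⁻³
  candidate B: M = 1.04×10⁻³
Candidate P ranks first.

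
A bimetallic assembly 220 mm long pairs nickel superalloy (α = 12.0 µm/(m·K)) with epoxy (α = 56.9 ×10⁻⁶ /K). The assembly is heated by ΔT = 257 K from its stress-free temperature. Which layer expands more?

α(nickel superalloy) = 12.0×10⁻⁶/K vs α(epoxy) = 56.9×10⁻⁶/K.
Higher α expands more for the same ΔT: epoxy.

epoxy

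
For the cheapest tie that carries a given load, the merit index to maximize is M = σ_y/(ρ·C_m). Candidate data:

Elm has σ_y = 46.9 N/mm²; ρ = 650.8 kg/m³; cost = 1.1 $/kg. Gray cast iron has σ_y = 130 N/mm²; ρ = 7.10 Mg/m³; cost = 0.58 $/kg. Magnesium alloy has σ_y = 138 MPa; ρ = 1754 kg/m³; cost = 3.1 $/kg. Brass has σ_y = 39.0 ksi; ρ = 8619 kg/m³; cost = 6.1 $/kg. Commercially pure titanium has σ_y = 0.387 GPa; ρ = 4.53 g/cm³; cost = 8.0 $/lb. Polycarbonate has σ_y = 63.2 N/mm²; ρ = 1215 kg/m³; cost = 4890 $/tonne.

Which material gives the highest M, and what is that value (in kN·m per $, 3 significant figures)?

elm, M = 65.5 kN·m per $

In SI units:
  elm: σ_y = 46.90 MPa, ρ = 650.8 kg/m³, cost = 1.100 $/kg
  gray cast iron: σ_y = 130.0 MPa, ρ = 7100 kg/m³, cost = 0.5800 $/kg
  magnesium alloy: σ_y = 138.0 MPa, ρ = 1754 kg/m³, cost = 3.100 $/kg
  brass: σ_y = 268.9 MPa, ρ = 8619 kg/m³, cost = 6.100 $/kg
  commercially pure titanium: σ_y = 387.0 MPa, ρ = 4530 kg/m³, cost = 17.64 $/kg
  polycarbonate: σ_y = 63.20 MPa, ρ = 1215 kg/m³, cost = 4.890 $/kg
  elm: M = 65.5 kN·m per $
  gray cast iron: M = 31.6 kN·m per $
  magnesium alloy: M = 25.4 kN·m per $
  polycarbonate: M = 10.6 kN·m per $
  brass: M = 5.11 kN·m per $
  commercially pure titanium: M = 4.84 kN·m per $
Elm ranks first.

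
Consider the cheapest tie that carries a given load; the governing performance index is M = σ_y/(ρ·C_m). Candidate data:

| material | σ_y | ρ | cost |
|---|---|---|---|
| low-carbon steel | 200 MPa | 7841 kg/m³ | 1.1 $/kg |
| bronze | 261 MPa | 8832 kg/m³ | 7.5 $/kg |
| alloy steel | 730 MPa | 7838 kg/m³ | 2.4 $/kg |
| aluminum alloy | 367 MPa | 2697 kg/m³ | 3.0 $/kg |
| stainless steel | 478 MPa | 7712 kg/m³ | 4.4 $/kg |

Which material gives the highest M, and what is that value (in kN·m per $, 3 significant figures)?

Computing M directly (units already consistent):
  aluminum alloy: M = 45.4 kN·m per $
  alloy steel: M = 38.8 kN·m per $
  low-carbon steel: M = 23.2 kN·m per $
  stainless steel: M = 14.1 kN·m per $
  bronze: M = 3.94 kN·m per $
The maximum is for aluminum alloy.

aluminum alloy, M = 45.4 kN·m per $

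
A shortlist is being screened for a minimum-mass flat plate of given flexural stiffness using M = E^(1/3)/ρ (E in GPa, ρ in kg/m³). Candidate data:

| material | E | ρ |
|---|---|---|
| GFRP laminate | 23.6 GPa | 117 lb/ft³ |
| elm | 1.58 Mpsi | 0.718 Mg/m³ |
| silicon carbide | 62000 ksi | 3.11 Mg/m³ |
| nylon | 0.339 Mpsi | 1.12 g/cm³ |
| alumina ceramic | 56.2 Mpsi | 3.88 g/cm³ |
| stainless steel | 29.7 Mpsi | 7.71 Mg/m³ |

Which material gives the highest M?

elm

After converting to SI:
  GFRP laminate: E = 23.60 GPa, ρ = 1874 kg/m³
  elm: E = 10.89 GPa, ρ = 718.0 kg/m³
  silicon carbide: E = 427.5 GPa, ρ = 3110 kg/m³
  nylon: E = 2.337 GPa, ρ = 1120 kg/m³
  alumina ceramic: E = 387.5 GPa, ρ = 3880 kg/m³
  stainless steel: E = 204.8 GPa, ρ = 7710 kg/m³
  elm: M = 3.09×10⁻³
  silicon carbide: M = 2.42×10⁻³
  alumina ceramic: M = 1.88×10⁻³
  GFRP laminate: M = 1.53×10⁻³
  nylon: M = 1.18×10⁻³
  stainless steel: M = 0.764×10⁻³
Highest index: elm.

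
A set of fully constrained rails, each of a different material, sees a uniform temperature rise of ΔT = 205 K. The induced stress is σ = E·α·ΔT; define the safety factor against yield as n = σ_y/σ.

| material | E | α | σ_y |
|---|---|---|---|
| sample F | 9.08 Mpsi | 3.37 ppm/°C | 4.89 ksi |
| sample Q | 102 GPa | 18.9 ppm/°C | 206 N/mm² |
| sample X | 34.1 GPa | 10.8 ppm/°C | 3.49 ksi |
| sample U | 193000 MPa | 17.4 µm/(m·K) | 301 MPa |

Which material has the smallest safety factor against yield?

Converting E to GPa, α to ×10⁻⁶/K, σ_y to MPa, then σ and n for each:
  sample F: E = 62.60, α = 3.37, σ_y = 33.72 → σ = 43.3 MPa, n = 0.780
  sample Q: E = 102.0, α = 18.9, σ_y = 206.0 → σ = 395 MPa, n = 0.521
  sample X: E = 34.10, α = 10.8, σ_y = 24.06 → σ = 75.5 MPa, n = 0.319
  sample U: E = 193.0, α = 17.4, σ_y = 301.0 → σ = 688 MPa, n = 0.437
Smallest n: sample X with n = 0.319.

sample X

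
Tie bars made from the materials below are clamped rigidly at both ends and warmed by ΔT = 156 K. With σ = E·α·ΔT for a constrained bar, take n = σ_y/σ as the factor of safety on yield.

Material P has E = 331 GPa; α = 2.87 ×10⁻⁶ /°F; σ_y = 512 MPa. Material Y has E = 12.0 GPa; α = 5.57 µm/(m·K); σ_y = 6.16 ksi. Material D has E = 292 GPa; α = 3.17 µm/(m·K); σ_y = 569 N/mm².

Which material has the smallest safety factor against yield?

In consistent units (E in GPa, α in ×10⁻⁶/K, σ_y in MPa):
  material P: E = 331.0, α = 5.17, σ_y = 512.0 → σ = 267 MPa, n = 1.92
  material Y: E = 12.00, α = 5.57, σ_y = 42.47 → σ = 10.4 MPa, n = 4.07
  material D: E = 292.0, α = 3.17, σ_y = 569.0 → σ = 144 MPa, n = 3.94
The minimum is material P at n = 1.92.

material P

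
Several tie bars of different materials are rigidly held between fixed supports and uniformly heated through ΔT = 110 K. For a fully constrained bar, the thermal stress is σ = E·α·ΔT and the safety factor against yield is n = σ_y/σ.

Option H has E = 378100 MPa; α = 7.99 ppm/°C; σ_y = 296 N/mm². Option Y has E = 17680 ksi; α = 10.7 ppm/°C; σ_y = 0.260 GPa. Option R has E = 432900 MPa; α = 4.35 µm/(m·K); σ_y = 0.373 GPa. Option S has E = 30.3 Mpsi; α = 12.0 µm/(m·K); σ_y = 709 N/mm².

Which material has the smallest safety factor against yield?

option H

Per material, after unit conversion:
  option H: E = 378.1, α = 7.99, σ_y = 296.0 → σ = 332 MPa, n = 0.891
  option Y: E = 121.9, α = 10.7, σ_y = 260.0 → σ = 143 MPa, n = 1.81
  option R: E = 432.9, α = 4.35, σ_y = 373.0 → σ = 207 MPa, n = 1.80
  option S: E = 208.9, α = 12.0, σ_y = 709.0 → σ = 276 MPa, n = 2.57
The minimum is option H at n = 0.891.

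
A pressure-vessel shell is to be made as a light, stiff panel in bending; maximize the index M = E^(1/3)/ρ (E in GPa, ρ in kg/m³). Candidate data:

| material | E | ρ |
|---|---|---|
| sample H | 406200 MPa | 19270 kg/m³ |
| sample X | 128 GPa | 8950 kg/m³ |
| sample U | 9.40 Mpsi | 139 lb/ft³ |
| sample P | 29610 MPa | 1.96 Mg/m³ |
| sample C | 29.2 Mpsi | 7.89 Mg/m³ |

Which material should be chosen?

sample U

Normalizing units and computing the index:
  sample H: E = 406.2 GPa, ρ = 19270 kg/m³
  sample X: E = 128.0 GPa, ρ = 8950 kg/m³
  sample U: E = 64.81 GPa, ρ = 2227 kg/m³
  sample P: E = 29.61 GPa, ρ = 1960 kg/m³
  sample C: E = 201.3 GPa, ρ = 7890 kg/m³
  sample U: M = 1.80×10⁻³
  sample P: M = 1.58×10⁻³
  sample C: M = 0.743×10⁻³
  sample X: M = 0.563×10⁻³
  sample H: M = 0.384×10⁻³
Sample U has the largest M.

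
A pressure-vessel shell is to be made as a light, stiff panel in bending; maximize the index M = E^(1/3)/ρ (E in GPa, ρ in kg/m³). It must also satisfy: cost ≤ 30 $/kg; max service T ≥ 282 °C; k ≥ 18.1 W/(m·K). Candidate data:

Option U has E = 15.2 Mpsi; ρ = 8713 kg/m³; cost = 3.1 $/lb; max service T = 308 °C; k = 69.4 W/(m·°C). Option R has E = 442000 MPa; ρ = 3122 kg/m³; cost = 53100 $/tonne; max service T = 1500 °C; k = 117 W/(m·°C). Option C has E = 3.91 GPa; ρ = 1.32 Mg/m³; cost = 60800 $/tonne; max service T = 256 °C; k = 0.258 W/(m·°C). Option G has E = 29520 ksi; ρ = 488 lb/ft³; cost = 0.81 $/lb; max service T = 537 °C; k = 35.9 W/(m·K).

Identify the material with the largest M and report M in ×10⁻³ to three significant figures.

option G, M = 0.752×10⁻³

Screen on constraints: cost ≤ 30 $/kg; max service T ≥ 282 °C; k ≥ 18.1 W/(m·K). Survivors: option U, option G.
Putting every candidate on a common basis:
  option U: E = 104.8 GPa, ρ = 8713 kg/m³
  option G: E = 203.5 GPa, ρ = 7817 kg/m³
  option G: M = 0.752×10⁻³
  option U: M = 0.541×10⁻³
Option G ranks first.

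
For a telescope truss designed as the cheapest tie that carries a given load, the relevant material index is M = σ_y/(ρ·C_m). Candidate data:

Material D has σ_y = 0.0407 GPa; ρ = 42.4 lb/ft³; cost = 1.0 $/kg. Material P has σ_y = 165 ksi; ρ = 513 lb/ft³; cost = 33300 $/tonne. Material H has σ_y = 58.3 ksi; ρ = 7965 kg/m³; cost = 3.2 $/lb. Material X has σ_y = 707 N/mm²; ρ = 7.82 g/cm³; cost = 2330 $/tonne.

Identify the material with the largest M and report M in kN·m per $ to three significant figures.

Convert each candidate to consistent units, then evaluate M:
  material D: σ_y = 40.70 MPa, ρ = 679.2 kg/m³, cost = 1.000 $/kg
  material P: σ_y = 1138 MPa, ρ = 8217 kg/m³, cost = 33.30 $/kg
  material H: σ_y = 402.0 MPa, ρ = 7965 kg/m³, cost = 7.055 $/kg
  material X: σ_y = 707.0 MPa, ρ = 7820 kg/m³, cost = 2.330 $/kg
  material D: M = 59.9 kN·m per $
  material X: M = 38.8 kN·m per $
  material H: M = 7.15 kN·m per $
  material P: M = 4.16 kN·m per $
Material D ranks first.

material D, M = 59.9 kN·m per $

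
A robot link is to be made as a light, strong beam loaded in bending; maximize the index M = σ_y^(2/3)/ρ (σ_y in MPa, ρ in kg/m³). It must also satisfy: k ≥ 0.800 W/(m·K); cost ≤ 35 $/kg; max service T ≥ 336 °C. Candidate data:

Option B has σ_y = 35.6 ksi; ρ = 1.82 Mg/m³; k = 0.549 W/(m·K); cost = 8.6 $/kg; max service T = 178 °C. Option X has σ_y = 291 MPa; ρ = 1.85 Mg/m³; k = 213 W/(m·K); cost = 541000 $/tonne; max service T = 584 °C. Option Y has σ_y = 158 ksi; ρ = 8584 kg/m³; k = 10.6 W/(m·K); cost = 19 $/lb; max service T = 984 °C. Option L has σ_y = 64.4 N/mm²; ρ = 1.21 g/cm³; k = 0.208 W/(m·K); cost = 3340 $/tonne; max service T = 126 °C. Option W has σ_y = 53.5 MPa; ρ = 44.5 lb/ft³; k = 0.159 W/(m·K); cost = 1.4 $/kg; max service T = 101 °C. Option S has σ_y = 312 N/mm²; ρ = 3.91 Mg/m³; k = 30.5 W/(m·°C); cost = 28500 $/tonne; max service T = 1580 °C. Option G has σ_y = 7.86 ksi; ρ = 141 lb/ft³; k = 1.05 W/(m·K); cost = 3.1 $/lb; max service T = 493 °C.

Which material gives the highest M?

option S

Screen on constraints: k ≥ 0.800 W/(m·K); cost ≤ 35 $/kg; max service T ≥ 336 °C. Survivors: option S, option G.
Putting every candidate on a common basis:
  option S: σ_y = 312.0 MPa, ρ = 3910 kg/m³
  option G: σ_y = 54.19 MPa, ρ = 2259 kg/m³
  option S: M = 11.8×10⁻³
  option G: M = 6.34×10⁻³
Highest index: option S.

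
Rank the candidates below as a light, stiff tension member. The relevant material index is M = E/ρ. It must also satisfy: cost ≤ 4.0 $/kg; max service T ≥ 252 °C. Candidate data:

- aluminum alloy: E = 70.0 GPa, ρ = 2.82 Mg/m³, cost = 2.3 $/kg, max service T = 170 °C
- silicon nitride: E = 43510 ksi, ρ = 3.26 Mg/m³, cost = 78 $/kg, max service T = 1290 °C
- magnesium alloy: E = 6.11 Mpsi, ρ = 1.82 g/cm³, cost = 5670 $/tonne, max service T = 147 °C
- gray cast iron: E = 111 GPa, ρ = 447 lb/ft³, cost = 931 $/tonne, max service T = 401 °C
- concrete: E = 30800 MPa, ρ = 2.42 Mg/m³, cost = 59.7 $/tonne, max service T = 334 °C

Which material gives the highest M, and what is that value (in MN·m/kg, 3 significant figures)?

Screen on constraints: cost ≤ 4.0 $/kg; max service T ≥ 252 °C. Survivors: gray cast iron, concrete.
In SI units:
  gray cast iron: E = 111.0 GPa, ρ = 7160 kg/m³
  concrete: E = 30.80 GPa, ρ = 2420 kg/m³
  gray cast iron: M = 15.5 MN·m/kg
  concrete: M = 12.7 MN·m/kg
Gray cast iron has the largest M.

gray cast iron, M = 15.5 MN·m/kg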